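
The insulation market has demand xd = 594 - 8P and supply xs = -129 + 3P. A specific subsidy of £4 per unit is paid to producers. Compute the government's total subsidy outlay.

Government cost = 3384/11

Pre-subsidy: 594 - 8P = -129 + 3P gives P* = 723/11, x* = 750/11.
With the subsidy, sellers receive Ps = Pb + 4 for each unit, where Pb is the price buyers pay.
Supply in terms of Pb becomes xs = -129 + 3(Pb + 4) = -117 + 3Pb. Setting this equal to demand: 594 - 8Pb = -117 + 3Pb, so Pb = 711/11.
Sellers receive Ps = 711/11 + 4 = 755/11; x' = 594 − 8·(711/11) = 846/11.
Government outlay = subsidy × quantity = 4 × 846/11 = 3384/11.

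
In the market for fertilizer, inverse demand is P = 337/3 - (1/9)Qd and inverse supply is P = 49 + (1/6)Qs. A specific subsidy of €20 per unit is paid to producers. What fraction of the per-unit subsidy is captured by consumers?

Consumer share = 0.4

Pre-subsidy: 337/3 - (1/9)Q = 49 + (1/6)Q gives Q* = 228 and P* = 87.
With the subsidy, sellers receive Ps = Pb + 20 for each unit, where Pb is the price buyers pay.
On the curves, Pb = 337/3 - (1/9)Q and Ps = 49 + (1/6)Q; the wedge Ps − Pb = 20 gives 49 + (1/6)Q − (337/3 - (1/9)Q) = 20, so Q' = 300.
Then Pb = 337/3 − (1/9)·300 = 79 and Ps = 49 + (1/6)·300 = 99.
Buyers' price falls by P* − Pb = 87 − 79 = 8; sellers' price rises by Ps − P* = 99 − 87 = 12.
So consumers capture 8/20 = 0.4 of each unit of subsidy.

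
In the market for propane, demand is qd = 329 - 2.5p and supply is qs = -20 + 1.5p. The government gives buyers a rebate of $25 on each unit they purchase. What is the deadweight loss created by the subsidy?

Pre-subsidy: 329 - 2.5p = -20 + 1.5p gives p* = 87.25, q* = 110.875.
With the rebate, buyers effectively pay pb = ps − 25, where ps is the price sellers receive.
Demand in terms of ps becomes qd = 329 − 2.5(ps − 25) = 391.5 - 2.5ps. Setting this equal to supply: 391.5 - 2.5ps = -20 + 1.5ps, so ps = 102.875.
Buyers pay pb = 102.875 − 25 = 77.875; q' = -20 + 1.5·102.875 = 134.3125.
The subsidy expands output by 134.3125 − 110.875 = 23.4375 past the efficient level; on those units the gap between marginal cost and willingness to pay runs from 0 up to 25.
DWL = ½ × 25 × 23.4375 = 292.96875.

Deadweight loss = $292.96875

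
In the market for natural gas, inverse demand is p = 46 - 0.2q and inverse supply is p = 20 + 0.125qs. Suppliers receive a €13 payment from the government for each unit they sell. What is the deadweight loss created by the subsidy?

Pre-subsidy: 46 - 0.2q = 20 + 0.125q gives q* = 80 and p* = 30.
With the subsidy, sellers receive ps = pb + 13 for each unit, where pb is the price buyers pay.
On the curves, pb = 46 - 0.2q and ps = 20 + 0.125q; the wedge ps − pb = 13 gives 20 + 0.125q − (46 - 0.2q) = 13, so q' = 120.
Then pb = 46 − 0.2·120 = 22 and ps = 20 + 0.125·120 = 35.
The subsidy expands output by 120 − 80 = 40 past the efficient level; on those units the gap between marginal cost and willingness to pay runs from 0 up to 13.
DWL = ½ × 13 × 40 = 260.

Deadweight loss = €260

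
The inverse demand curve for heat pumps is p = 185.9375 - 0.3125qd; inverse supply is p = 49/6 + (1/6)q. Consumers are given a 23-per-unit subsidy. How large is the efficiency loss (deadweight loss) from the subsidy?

Pre-subsidy: 185.9375 - 0.3125q = 49/6 + (1/6)q gives q* = 371 and p* = 70.
With the rebate, buyers effectively pay pb = ps − 23, where ps is the price sellers receive.
On the curves, pb = 185.9375 - 0.3125q and ps = 49/6 + (1/6)q; the wedge ps − pb = 23 gives 49/6 + (1/6)q − (185.9375 - 0.3125q) = 23, so q' = 419.
Then pb = 185.9375 − 0.3125·419 = 55 and ps = 49/6 + (1/6)·419 = 78.
The subsidy expands output by 419 − 371 = 48 past the efficient level; on those units the gap between marginal cost and willingness to pay runs from 0 up to 23.
DWL = ½ × 23 × 48 = 552.

Deadweight loss = 552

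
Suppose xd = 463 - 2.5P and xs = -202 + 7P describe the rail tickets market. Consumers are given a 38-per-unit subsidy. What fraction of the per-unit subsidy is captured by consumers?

Pre-subsidy: 463 - 2.5P = -202 + 7P gives P* = 70, x* = 288.
With the rebate, buyers effectively pay Pb = Ps − 38, where Ps is the price sellers receive.
Demand in terms of Ps becomes xd = 463 − 2.5(Ps − 38) = 558 - 2.5Ps. Setting this equal to supply: 558 - 2.5Ps = -202 + 7Ps, so Ps = 80.
Buyers pay Pb = 80 − 38 = 42; x' = -202 + 7·80 = 358.
Buyers' price falls by P* − Pb = 70 − 42 = 28; sellers' price rises by Ps − P* = 80 − 70 = 10.
So consumers capture 28/38 = 14/19 of each unit of subsidy.

Consumer share = 14/19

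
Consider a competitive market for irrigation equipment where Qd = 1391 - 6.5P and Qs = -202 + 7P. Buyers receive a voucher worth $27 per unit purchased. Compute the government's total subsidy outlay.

Pre-subsidy: 1391 - 6.5P = -202 + 7P gives P* = 118, Q* = 624.
With the rebate, buyers effectively pay Pb = Ps − 27, where Ps is the price sellers receive.
Demand in terms of Ps becomes Qd = 1391 − 6.5(Ps − 27) = 1566.5 - 6.5Ps. Setting this equal to supply: 1566.5 - 6.5Ps = -202 + 7Ps, so Ps = 131.
Buyers pay Pb = 131 − 27 = 104; Q' = -202 + 7·131 = 715.
Government outlay = subsidy × quantity = 27 × 715 = 19305.

Government cost = $19305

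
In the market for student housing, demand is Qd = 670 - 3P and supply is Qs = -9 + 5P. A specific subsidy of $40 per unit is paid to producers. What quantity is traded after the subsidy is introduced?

Pre-subsidy: 670 - 3P = -9 + 5P gives P* = 84.875, Q* = 415.375.
With the subsidy, sellers receive Ps = Pb + 40 for each unit, where Pb is the price buyers pay.
Supply in terms of Pb becomes Qs = -9 + 5(Pb + 40) = 191 + 5Pb. Setting this equal to demand: 670 - 3Pb = 191 + 5Pb, so Pb = 59.875.
Sellers receive Ps = 59.875 + 40 = 99.875; Q' = 670 − 3·59.875 = 490.375.

Q' = 490.375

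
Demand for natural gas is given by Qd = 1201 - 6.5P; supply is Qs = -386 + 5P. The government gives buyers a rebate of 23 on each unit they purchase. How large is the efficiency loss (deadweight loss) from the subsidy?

Pre-subsidy: 1201 - 6.5P = -386 + 5P gives P* = 138, Q* = 304.
With the rebate, buyers effectively pay Pb = Ps − 23, where Ps is the price sellers receive.
Demand in terms of Ps becomes Qd = 1201 − 6.5(Ps − 23) = 1350.5 - 6.5Ps. Setting this equal to supply: 1350.5 - 6.5Ps = -386 + 5Ps, so Ps = 151.
Buyers pay Pb = 151 − 23 = 128; Q' = -386 + 5·151 = 369.
The subsidy expands output by 369 − 304 = 65 past the efficient level; on those units the gap between marginal cost and willingness to pay runs from 0 up to 23.
DWL = ½ × 23 × 65 = 747.5.

Deadweight loss = 747.5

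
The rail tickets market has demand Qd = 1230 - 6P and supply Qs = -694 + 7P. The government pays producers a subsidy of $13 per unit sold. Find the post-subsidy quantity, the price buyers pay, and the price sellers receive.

Q' = 384; buyers pay $141; sellers receive $154

Pre-subsidy: 1230 - 6P = -694 + 7P gives P* = 148, Q* = 342.
With the subsidy, sellers receive Ps = Pb + 13 for each unit, where Pb is the price buyers pay.
Supply in terms of Pb becomes Qs = -694 + 7(Pb + 13) = -603 + 7Pb. Setting this equal to demand: 1230 - 6Pb = -603 + 7Pb, so Pb = 141.
Sellers receive Ps = 141 + 13 = 154; Q' = 1230 − 6·141 = 384.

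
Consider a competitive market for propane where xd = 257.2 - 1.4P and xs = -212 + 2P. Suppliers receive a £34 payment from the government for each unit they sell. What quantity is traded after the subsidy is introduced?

x' = 92

Pre-subsidy: 257.2 - 1.4P = -212 + 2P gives P* = 138, x* = 64.
With the subsidy, sellers receive Ps = Pb + 34 for each unit, where Pb is the price buyers pay.
Supply in terms of Pb becomes xs = -212 + 2(Pb + 34) = -144 + 2Pb. Setting this equal to demand: 257.2 - 1.4Pb = -144 + 2Pb, so Pb = 118.
Sellers receive Ps = 118 + 34 = 152; x' = 257.2 − 1.4·118 = 92.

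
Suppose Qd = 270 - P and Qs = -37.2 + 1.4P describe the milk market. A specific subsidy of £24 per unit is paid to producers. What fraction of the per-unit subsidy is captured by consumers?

Consumer share = 7/12

Pre-subsidy: 270 - P = -37.2 + 1.4P gives P* = 128, Q* = 142.
With the subsidy, sellers receive Ps = Pb + 24 for each unit, where Pb is the price buyers pay.
Supply in terms of Pb becomes Qs = -37.2 + 1.4(Pb + 24) = -3.6 + 1.4Pb. Setting this equal to demand: 270 - Pb = -3.6 + 1.4Pb, so Pb = 114.
Sellers receive Ps = 114 + 24 = 138; Q' = 270 − 1·114 = 156.
Buyers' price falls by P* − Pb = 128 − 114 = 14; sellers' price rises by Ps − P* = 138 − 128 = 10.
So consumers capture 14/24 = 7/12 of each unit of subsidy.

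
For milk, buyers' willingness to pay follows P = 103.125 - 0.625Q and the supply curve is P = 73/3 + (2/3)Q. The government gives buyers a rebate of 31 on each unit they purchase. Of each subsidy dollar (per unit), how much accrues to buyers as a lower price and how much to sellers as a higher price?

Pre-subsidy: 103.125 - 0.625Q = 73/3 + (2/3)Q gives Q* = 61 and P* = 65.
With the rebate, buyers effectively pay Pb = Ps − 31, where Ps is the price sellers receive.
On the curves, Pb = 103.125 - 0.625Q and Ps = 73/3 + (2/3)Q; the wedge Ps − Pb = 31 gives 73/3 + (2/3)Q − (103.125 - 0.625Q) = 31, so Q' = 85.
Then Pb = 103.125 − 0.625·85 = 50 and Ps = 73/3 + (2/3)·85 = 81.
Buyers' price falls by P* − Pb = 65 − 50 = 15; sellers' price rises by Ps − P* = 81 − 65 = 16.

Buyers gain 15 per unit; sellers gain 16 per unit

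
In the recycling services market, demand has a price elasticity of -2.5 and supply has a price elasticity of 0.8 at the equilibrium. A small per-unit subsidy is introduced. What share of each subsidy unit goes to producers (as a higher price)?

Producer share = 25/33

For a small subsidy around the equilibrium, the benefit split depends on the relative slopes, which at a point are proportional to the elasticities.
Buyer share = εs/(εs + |εd|) = 0.8/(0.8 + 2.5) = 8/33; seller share = |εd|/(εs + |εd|) = 25/33.
So producers capture 25/33 of the subsidy.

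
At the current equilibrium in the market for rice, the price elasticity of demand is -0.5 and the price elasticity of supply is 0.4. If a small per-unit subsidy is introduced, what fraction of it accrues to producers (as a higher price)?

For a small subsidy around the equilibrium, the benefit split depends on the relative slopes, which at a point are proportional to the elasticities.
Buyer share = εs/(εs + |εd|) = 0.4/(0.4 + 0.5) = 4/9; seller share = |εd|/(εs + |εd|) = 5/9.
So producers capture 5/9 of the subsidy.

Producer share = 5/9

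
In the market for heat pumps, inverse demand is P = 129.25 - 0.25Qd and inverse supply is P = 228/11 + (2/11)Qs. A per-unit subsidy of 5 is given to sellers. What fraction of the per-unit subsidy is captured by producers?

Pre-subsidy: 129.25 - 0.25Q = 228/11 + (2/11)Q gives Q* = 4775/19 and P* = 1262/19.
With the subsidy, sellers receive Ps = Pb + 5 for each unit, where Pb is the price buyers pay.
On the curves, Pb = 129.25 - 0.25Q and Ps = 228/11 + (2/11)Q; the wedge Ps − Pb = 5 gives 228/11 + (2/11)Q − (129.25 - 0.25Q) = 5, so Q' = 4995/19.
Then Pb = 129.25 − 0.25·(4995/19) = 1207/19 and Ps = 228/11 + (2/11)·(4995/19) = 1302/19.
Buyers' price falls by P* − Pb = 1262/19 − 1207/19 = 55/19; sellers' price rises by Ps − P* = 1302/19 − 1262/19 = 40/19.
So producers capture (40/19)/5 = 8/19 of each unit of subsidy.

Producer share = 8/19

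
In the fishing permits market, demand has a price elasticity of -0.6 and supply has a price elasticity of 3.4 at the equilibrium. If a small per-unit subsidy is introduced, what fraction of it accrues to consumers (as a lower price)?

For a small subsidy around the equilibrium, the benefit split depends on the relative slopes, which at a point are proportional to the elasticities.
Buyer share = εs/(εs + |εd|) = 3.4/(3.4 + 0.6) = 0.85; seller share = |εd|/(εs + |εd|) = 0.15.

Consumer share = 0.85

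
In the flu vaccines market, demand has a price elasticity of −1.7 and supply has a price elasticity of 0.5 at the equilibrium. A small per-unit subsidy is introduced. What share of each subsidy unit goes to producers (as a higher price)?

Producer share = 17/22

For a small subsidy around the equilibrium, the benefit split depends on the relative slopes, which at a point are proportional to the elasticities.
Buyer share = εs/(εs + |εd|) = 0.5/(0.5 + 1.7) = 5/22; seller share = |εd|/(εs + |εd|) = 17/22.
So producers capture 17/22 of the subsidy.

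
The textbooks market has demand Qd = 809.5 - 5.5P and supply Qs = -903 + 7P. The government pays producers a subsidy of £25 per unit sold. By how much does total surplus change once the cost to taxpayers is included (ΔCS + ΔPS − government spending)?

Pre-subsidy: 809.5 - 5.5P = -903 + 7P gives P* = 137, Q* = 56.
With the subsidy, sellers receive Ps = Pb + 25 for each unit, where Pb is the price buyers pay.
Supply in terms of Pb becomes Qs = -903 + 7(Pb + 25) = -728 + 7Pb. Setting this equal to demand: 809.5 - 5.5Pb = -728 + 7Pb, so Pb = 123.
Sellers receive Ps = 123 + 25 = 148; Q' = 809.5 − 5.5·123 = 133.
ΔCS = ½(56 + 133)(137 − 123) = 1323; ΔPS = ½(56 + 133)(148 − 137) = 1039.5.
Government spending = 25 × 133 = 3325.
Net change = 1323 + 1039.5 − 3325 = -962.5. The loss equals the DWL triangle ½·25·77.

Net change in total surplus = -£962.5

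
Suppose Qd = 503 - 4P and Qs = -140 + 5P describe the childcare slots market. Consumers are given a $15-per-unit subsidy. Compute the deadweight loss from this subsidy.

Pre-subsidy: 503 - 4P = -140 + 5P gives P* = 643/9, Q* = 1955/9.
With the rebate, buyers effectively pay Pb = Ps − 15, where Ps is the price sellers receive.
Demand in terms of Ps becomes Qd = 503 − 4(Ps − 15) = 563 - 4Ps. Setting this equal to supply: 563 - 4Ps = -140 + 5Ps, so Ps = 703/9.
Buyers pay Pb = 703/9 − 15 = 568/9; Q' = -140 + 5·(703/9) = 2255/9.
The subsidy expands output by 2255/9 − 1955/9 = 100/3 past the efficient level; on those units the gap between marginal cost and willingness to pay runs from 0 up to 15.
DWL = ½ × 15 × 100/3 = 250.

Deadweight loss = $250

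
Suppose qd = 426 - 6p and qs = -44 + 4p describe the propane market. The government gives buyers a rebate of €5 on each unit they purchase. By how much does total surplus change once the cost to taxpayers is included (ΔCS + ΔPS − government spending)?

Net change in total surplus = -€30

Pre-subsidy: 426 - 6p = -44 + 4p gives p* = 47, q* = 144.
With the rebate, buyers effectively pay pb = ps − 5, where ps is the price sellers receive.
Demand in terms of ps becomes qd = 426 − 6(ps − 5) = 456 - 6ps. Setting this equal to supply: 456 - 6ps = -44 + 4ps, so ps = 50.
Buyers pay pb = 50 − 5 = 45; q' = -44 + 4·50 = 156.
ΔCS = ½(144 + 156)(47 − 45) = 300; ΔPS = ½(144 + 156)(50 − 47) = 450.
Government spending = 5 × 156 = 780.
Net change = 300 + 450 − 780 = -30. The loss equals the DWL triangle ½·5·12.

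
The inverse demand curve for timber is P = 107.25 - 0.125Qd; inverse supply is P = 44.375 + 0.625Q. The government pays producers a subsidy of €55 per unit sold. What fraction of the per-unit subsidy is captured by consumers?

Pre-subsidy: 107.25 - 0.125Q = 44.375 + 0.625Q gives Q* = 503/6 and P* = 4645/48.
With the subsidy, sellers receive Ps = Pb + 55 for each unit, where Pb is the price buyers pay.
On the curves, Pb = 107.25 - 0.125Q and Ps = 44.375 + 0.625Q; the wedge Ps − Pb = 55 gives 44.375 + 0.625Q − (107.25 - 0.125Q) = 55, so Q' = 943/6.
Then Pb = 107.25 − 0.125·(943/6) = 4205/48 and Ps = 44.375 + 0.625·(943/6) = 6845/48.
Buyers' price falls by P* − Pb = 4645/48 − 4205/48 = 55/6; sellers' price rises by Ps − P* = 6845/48 − 4645/48 = 275/6.
So consumers capture (55/6)/55 = 1/6 of each unit of subsidy.

Consumer share = 1/6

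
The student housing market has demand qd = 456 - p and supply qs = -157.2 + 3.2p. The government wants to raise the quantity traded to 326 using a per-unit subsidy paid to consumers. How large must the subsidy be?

At q = 326, invert demand for the buyer price: pb = (456 − 326)/1 = 130; invert supply for the seller price: ps = (326 − (-157.2))/3.2 = 151.
The subsidy must fill the gap: s = ps − pb = 151 − 130 = 21.

Required subsidy s = 21 per unit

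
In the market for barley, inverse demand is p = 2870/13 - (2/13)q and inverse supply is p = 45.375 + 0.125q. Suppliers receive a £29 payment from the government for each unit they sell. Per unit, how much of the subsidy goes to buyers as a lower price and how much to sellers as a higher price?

Pre-subsidy: 2870/13 - (2/13)q = 45.375 + 0.125q gives q* = 629 and p* = 124.
With the subsidy, sellers receive ps = pb + 29 for each unit, where pb is the price buyers pay.
On the curves, pb = 2870/13 - (2/13)q and ps = 45.375 + 0.125q; the wedge ps − pb = 29 gives 45.375 + 0.125q − (2870/13 - (2/13)q) = 29, so q' = 733.
Then pb = 2870/13 − (2/13)·733 = 108 and ps = 45.375 + 0.125·733 = 137.
Buyers' price falls by p* − pb = 124 − 108 = 16; sellers' price rises by ps − p* = 137 − 124 = 13.

Buyers gain £16 per unit; sellers gain £13 per unit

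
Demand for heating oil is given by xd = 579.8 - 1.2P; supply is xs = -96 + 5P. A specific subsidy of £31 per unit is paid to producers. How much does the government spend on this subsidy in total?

Government cost = £14849

Pre-subsidy: 579.8 - 1.2P = -96 + 5P gives P* = 109, x* = 449.
With the subsidy, sellers receive Ps = Pb + 31 for each unit, where Pb is the price buyers pay.
Supply in terms of Pb becomes xs = -96 + 5(Pb + 31) = 59 + 5Pb. Setting this equal to demand: 579.8 - 1.2Pb = 59 + 5Pb, so Pb = 84.
Sellers receive Ps = 84 + 31 = 115; x' = 579.8 − 1.2·84 = 479.
Government outlay = subsidy × quantity = 31 × 479 = 14849.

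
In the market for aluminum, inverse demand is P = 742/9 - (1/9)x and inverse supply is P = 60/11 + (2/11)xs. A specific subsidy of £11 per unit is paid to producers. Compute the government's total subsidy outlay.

Government cost = 95821/29

Pre-subsidy: 742/9 - (1/9)x = 60/11 + (2/11)x gives x* = 7622/29 and P* = 1544/29.
With the subsidy, sellers receive Ps = Pb + 11 for each unit, where Pb is the price buyers pay.
On the curves, Pb = 742/9 - (1/9)x and Ps = 60/11 + (2/11)x; the wedge Ps − Pb = 11 gives 60/11 + (2/11)x − (742/9 - (1/9)x) = 11, so x' = 8711/29.
Then Pb = 742/9 − (1/9)·(8711/29) = 1423/29 and Ps = 60/11 + (2/11)·(8711/29) = 1742/29.
Government outlay = subsidy × quantity = 11 × 8711/29 = 95821/29.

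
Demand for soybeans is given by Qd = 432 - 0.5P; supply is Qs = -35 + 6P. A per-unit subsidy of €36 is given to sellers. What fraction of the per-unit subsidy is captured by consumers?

Pre-subsidy: 432 - 0.5P = -35 + 6P gives P* = 934/13, Q* = 5149/13.
With the subsidy, sellers receive Ps = Pb + 36 for each unit, where Pb is the price buyers pay.
Supply in terms of Pb becomes Qs = -35 + 6(Pb + 36) = 181 + 6Pb. Setting this equal to demand: 432 - 0.5Pb = 181 + 6Pb, so Pb = 502/13.
Sellers receive Ps = 502/13 + 36 = 970/13; Q' = 432 − 0.5·(502/13) = 5365/13.
Buyers' price falls by P* − Pb = 934/13 − 502/13 = 432/13; sellers' price rises by Ps − P* = 970/13 − 934/13 = 36/13.
So consumers capture (432/13)/36 = 12/13 of each unit of subsidy.

Consumer share = 12/13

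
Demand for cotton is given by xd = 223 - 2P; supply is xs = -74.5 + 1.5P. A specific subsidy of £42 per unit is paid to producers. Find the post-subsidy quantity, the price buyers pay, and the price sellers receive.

x' = 89; buyers pay £67; sellers receive £109

Pre-subsidy: 223 - 2P = -74.5 + 1.5P gives P* = 85, x* = 53.
With the subsidy, sellers receive Ps = Pb + 42 for each unit, where Pb is the price buyers pay.
Supply in terms of Pb becomes xs = -74.5 + 1.5(Pb + 42) = -11.5 + 1.5Pb. Setting this equal to demand: 223 - 2Pb = -11.5 + 1.5Pb, so Pb = 67.
Sellers receive Ps = 67 + 42 = 109; x' = 223 − 2·67 = 89.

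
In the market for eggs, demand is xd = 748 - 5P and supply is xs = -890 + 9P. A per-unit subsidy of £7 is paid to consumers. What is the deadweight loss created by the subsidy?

Deadweight loss = £78.75

Pre-subsidy: 748 - 5P = -890 + 9P gives P* = 117, x* = 163.
With the rebate, buyers effectively pay Pb = Ps − 7, where Ps is the price sellers receive.
Demand in terms of Ps becomes xd = 748 − 5(Ps − 7) = 783 - 5Ps. Setting this equal to supply: 783 - 5Ps = -890 + 9Ps, so Ps = 119.5.
Buyers pay Pb = 119.5 − 7 = 112.5; x' = -890 + 9·119.5 = 185.5.
The subsidy expands output by 185.5 − 163 = 22.5 past the efficient level; on those units the gap between marginal cost and willingness to pay runs from 0 up to 7.
DWL = ½ × 7 × 22.5 = 78.75.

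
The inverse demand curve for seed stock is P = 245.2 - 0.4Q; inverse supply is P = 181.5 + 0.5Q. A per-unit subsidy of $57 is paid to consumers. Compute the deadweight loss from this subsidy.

Deadweight loss = $1805

Pre-subsidy: 245.2 - 0.4Q = 181.5 + 0.5Q gives Q* = 637/9 and P* = 1952/9.
With the rebate, buyers effectively pay Pb = Ps − 57, where Ps is the price sellers receive.
On the curves, Pb = 245.2 - 0.4Q and Ps = 181.5 + 0.5Q; the wedge Ps − Pb = 57 gives 181.5 + 0.5Q − (245.2 - 0.4Q) = 57, so Q' = 1207/9.
Then Pb = 245.2 − 0.4·(1207/9) = 1724/9 and Ps = 181.5 + 0.5·(1207/9) = 2237/9.
The subsidy expands output by 1207/9 − 637/9 = 190/3 past the efficient level; on those units the gap between marginal cost and willingness to pay runs from 0 up to 57.
DWL = ½ × 57 × 190/3 = 1805.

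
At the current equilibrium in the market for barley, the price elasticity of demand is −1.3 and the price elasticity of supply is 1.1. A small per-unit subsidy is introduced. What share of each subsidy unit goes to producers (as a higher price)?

Producer share = 13/24

For a small subsidy around the equilibrium, the benefit split depends on the relative slopes, which at a point are proportional to the elasticities.
Buyer share = εs/(εs + |εd|) = 1.1/(1.1 + 1.3) = 11/24; seller share = |εd|/(εs + |εd|) = 13/24.
So producers capture 13/24 of the subsidy.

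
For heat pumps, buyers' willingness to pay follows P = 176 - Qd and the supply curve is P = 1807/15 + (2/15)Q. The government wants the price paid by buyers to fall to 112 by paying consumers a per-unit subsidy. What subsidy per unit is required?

At a buyer price of 112, quantity demanded is 176 − 1·112 = 64.
Sellers supply 64 only when they receive Ps = 1807/15 + (2/15)·64 = 129.
s = Ps − Pb = 129 − 112 = 17.

Required subsidy s = 17 per unit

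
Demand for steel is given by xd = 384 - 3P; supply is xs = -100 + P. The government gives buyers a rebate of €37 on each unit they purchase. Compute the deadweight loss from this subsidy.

Pre-subsidy: 384 - 3P = -100 + P gives P* = 121, x* = 21.
With the rebate, buyers effectively pay Pb = Ps − 37, where Ps is the price sellers receive.
Demand in terms of Ps becomes xd = 384 − 3(Ps − 37) = 495 - 3Ps. Setting this equal to supply: 495 - 3Ps = -100 + Ps, so Ps = 148.75.
Buyers pay Pb = 148.75 − 37 = 111.75; x' = -100 + 1·148.75 = 48.75.
The subsidy expands output by 48.75 − 21 = 27.75 past the efficient level; on those units the gap between marginal cost and willingness to pay runs from 0 up to 37.
DWL = ½ × 37 × 27.75 = 513.375.

Deadweight loss = €513.375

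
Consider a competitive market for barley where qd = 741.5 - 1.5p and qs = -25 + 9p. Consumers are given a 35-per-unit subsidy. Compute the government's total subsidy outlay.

Pre-subsidy: 741.5 - 1.5p = -25 + 9p gives p* = 73, q* = 632.
With the rebate, buyers effectively pay pb = ps − 35, where ps is the price sellers receive.
Demand in terms of ps becomes qd = 741.5 − 1.5(ps − 35) = 794 - 1.5ps. Setting this equal to supply: 794 - 1.5ps = -25 + 9ps, so ps = 78.
Buyers pay pb = 78 − 35 = 43; q' = -25 + 9·78 = 677.
Government outlay = subsidy × quantity = 35 × 677 = 23695.

Government cost = 23695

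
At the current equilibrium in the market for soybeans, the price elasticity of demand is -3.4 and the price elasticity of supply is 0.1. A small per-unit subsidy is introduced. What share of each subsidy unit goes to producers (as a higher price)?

Producer share = 34/35

For a small subsidy around the equilibrium, the benefit split depends on the relative slopes, which at a point are proportional to the elasticities.
Buyer share = εs/(εs + |εd|) = 0.1/(0.1 + 3.4) = 1/35; seller share = |εd|/(εs + |εd|) = 34/35.
So producers capture 34/35 of the subsidy.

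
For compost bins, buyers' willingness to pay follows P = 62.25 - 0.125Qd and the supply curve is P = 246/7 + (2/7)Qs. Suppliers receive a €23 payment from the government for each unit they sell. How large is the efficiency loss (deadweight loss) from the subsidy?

Pre-subsidy: 62.25 - 0.125Q = 246/7 + (2/7)Q gives Q* = 66 and P* = 54.
With the subsidy, sellers receive Ps = Pb + 23 for each unit, where Pb is the price buyers pay.
On the curves, Pb = 62.25 - 0.125Q and Ps = 246/7 + (2/7)Q; the wedge Ps − Pb = 23 gives 246/7 + (2/7)Q − (62.25 - 0.125Q) = 23, so Q' = 122.
Then Pb = 62.25 − 0.125·122 = 47 and Ps = 246/7 + (2/7)·122 = 70.
The subsidy expands output by 122 − 66 = 56 past the efficient level; on those units the gap between marginal cost and willingness to pay runs from 0 up to 23.
DWL = ½ × 23 × 56 = 644.

Deadweight loss = €644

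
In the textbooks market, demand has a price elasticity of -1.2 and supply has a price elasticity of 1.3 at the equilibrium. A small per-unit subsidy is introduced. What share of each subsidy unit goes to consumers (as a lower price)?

For a small subsidy around the equilibrium, the benefit split depends on the relative slopes, which at a point are proportional to the elasticities.
Buyer share = εs/(εs + |εd|) = 1.3/(1.3 + 1.2) = 0.52; seller share = |εd|/(εs + |εd|) = 0.48.

Consumer share = 0.52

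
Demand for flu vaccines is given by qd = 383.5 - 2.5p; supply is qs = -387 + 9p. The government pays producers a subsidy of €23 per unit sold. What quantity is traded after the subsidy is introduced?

Pre-subsidy: 383.5 - 2.5p = -387 + 9p gives p* = 67, q* = 216.
With the subsidy, sellers receive ps = pb + 23 for each unit, where pb is the price buyers pay.
Supply in terms of pb becomes qs = -387 + 9(pb + 23) = -180 + 9pb. Setting this equal to demand: 383.5 - 2.5pb = -180 + 9pb, so pb = 49.
Sellers receive ps = 49 + 23 = 72; q' = 383.5 − 2.5·49 = 261.

q' = 261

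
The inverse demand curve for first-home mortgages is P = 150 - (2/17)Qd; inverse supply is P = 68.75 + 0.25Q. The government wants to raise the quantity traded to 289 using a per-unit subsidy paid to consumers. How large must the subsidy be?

At Q = 289, from the demand curve buyers pay Pb = 150 − (2/17)·289 = 116; from the supply curve sellers need Ps = 68.75 + 0.25·289 = 141.
The subsidy must fill the gap: s = Ps − Pb = 141 − 116 = 25.

Required subsidy s = 25 per unit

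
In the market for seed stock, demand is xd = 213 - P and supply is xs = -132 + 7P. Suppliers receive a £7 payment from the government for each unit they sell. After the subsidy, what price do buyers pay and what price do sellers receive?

Buyers pay £37; sellers receive £44

Pre-subsidy: 213 - P = -132 + 7P gives P* = 43.125, x* = 169.875.
With the subsidy, sellers receive Ps = Pb + 7 for each unit, where Pb is the price buyers pay.
Supply in terms of Pb becomes xs = -132 + 7(Pb + 7) = -83 + 7Pb. Setting this equal to demand: 213 - Pb = -83 + 7Pb, so Pb = 37.
Sellers receive Ps = 37 + 7 = 44; x' = 213 − 1·37 = 176.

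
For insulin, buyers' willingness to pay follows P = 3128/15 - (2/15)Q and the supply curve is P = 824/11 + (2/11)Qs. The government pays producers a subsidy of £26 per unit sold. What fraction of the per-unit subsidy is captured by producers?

Pre-subsidy: 3128/15 - (2/15)Q = 824/11 + (2/11)Q gives Q* = 424 and P* = 152.
With the subsidy, sellers receive Ps = Pb + 26 for each unit, where Pb is the price buyers pay.
On the curves, Pb = 3128/15 - (2/15)Q and Ps = 824/11 + (2/11)Q; the wedge Ps − Pb = 26 gives 824/11 + (2/11)Q − (3128/15 - (2/15)Q) = 26, so Q' = 506.5.
Then Pb = 3128/15 − (2/15)·506.5 = 141 and Ps = 824/11 + (2/11)·506.5 = 167.
Buyers' price falls by P* − Pb = 152 − 141 = 11; sellers' price rises by Ps − P* = 167 − 152 = 15.
So producers capture 15/26 = 15/26 of each unit of subsidy.

Producer share = 15/26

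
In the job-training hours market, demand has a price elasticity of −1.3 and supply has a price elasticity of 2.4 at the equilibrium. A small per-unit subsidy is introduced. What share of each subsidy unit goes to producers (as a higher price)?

For a small subsidy around the equilibrium, the benefit split depends on the relative slopes, which at a point are proportional to the elasticities.
Buyer share = εs/(εs + |εd|) = 2.4/(2.4 + 1.3) = 24/37; seller share = |εd|/(εs + |εd|) = 13/37.
So producers capture 13/37 of the subsidy.

Producer share = 13/37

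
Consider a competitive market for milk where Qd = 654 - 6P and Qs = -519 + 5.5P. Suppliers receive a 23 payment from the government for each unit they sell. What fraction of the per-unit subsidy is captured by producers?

Producer share = 12/23

Pre-subsidy: 654 - 6P = -519 + 5.5P gives P* = 102, Q* = 42.
With the subsidy, sellers receive Ps = Pb + 23 for each unit, where Pb is the price buyers pay.
Supply in terms of Pb becomes Qs = -519 + 5.5(Pb + 23) = -392.5 + 5.5Pb. Setting this equal to demand: 654 - 6Pb = -392.5 + 5.5Pb, so Pb = 91.
Sellers receive Ps = 91 + 23 = 114; Q' = 654 − 6·91 = 108.
Buyers' price falls by P* − Pb = 102 − 91 = 11; sellers' price rises by Ps − P* = 114 − 102 = 12.
So producers capture 12/23 = 12/23 of each unit of subsidy.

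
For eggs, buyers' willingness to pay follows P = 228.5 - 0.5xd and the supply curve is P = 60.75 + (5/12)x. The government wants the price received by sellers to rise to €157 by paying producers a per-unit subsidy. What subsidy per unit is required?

Required subsidy s = €44 per unit

At a seller price of 157, quantity supplied is -145.8 + 2.4·157 = 231.
Buyers absorb 231 only when they pay Pb = 228.5 − 0.5·231 = 113.
s = Ps − Pb = 157 − 113 = 44.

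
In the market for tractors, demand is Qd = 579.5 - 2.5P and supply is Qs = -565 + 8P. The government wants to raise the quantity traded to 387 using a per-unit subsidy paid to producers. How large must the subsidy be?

At Q = 387, invert demand for the buyer price: Pb = (579.5 − 387)/2.5 = 77; invert supply for the seller price: Ps = (387 − (-565))/8 = 119.
The subsidy must fill the gap: s = Ps − Pb = 119 − 77 = 42.

Required subsidy s = 42 per unit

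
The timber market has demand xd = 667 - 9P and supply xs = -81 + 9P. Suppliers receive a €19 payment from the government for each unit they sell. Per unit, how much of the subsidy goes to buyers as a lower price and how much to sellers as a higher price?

Pre-subsidy: 667 - 9P = -81 + 9P gives P* = 374/9, x* = 293.
With the subsidy, sellers receive Ps = Pb + 19 for each unit, where Pb is the price buyers pay.
Supply in terms of Pb becomes xs = -81 + 9(Pb + 19) = 90 + 9Pb. Setting this equal to demand: 667 - 9Pb = 90 + 9Pb, so Pb = 577/18.
Sellers receive Ps = 577/18 + 19 = 919/18; x' = 667 − 9·(577/18) = 378.5.
Buyers' price falls by P* − Pb = 374/9 − 577/18 = 9.5; sellers' price rises by Ps − P* = 919/18 − 374/9 = 9.5.

Buyers gain €9.5 per unit; sellers gain €9.5 per unit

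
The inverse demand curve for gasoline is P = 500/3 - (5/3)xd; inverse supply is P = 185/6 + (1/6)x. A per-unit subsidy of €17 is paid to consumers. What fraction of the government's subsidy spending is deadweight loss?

Pre-subsidy: 500/3 - (5/3)x = 185/6 + (1/6)x gives x* = 815/11 and P* = 475/11.
With the rebate, buyers effectively pay Pb = Ps − 17, where Ps is the price sellers receive.
On the curves, Pb = 500/3 - (5/3)x and Ps = 185/6 + (1/6)x; the wedge Ps − Pb = 17 gives 185/6 + (1/6)x − (500/3 - (5/3)x) = 17, so x' = 917/11.
Then Pb = 500/3 − (5/3)·(917/11) = 305/11 and Ps = 185/6 + (1/6)·(917/11) = 492/11.
ΔCS = ½(815/11 + 917/11)(475/11 − 305/11) = 147220/121; ΔPS = ½(815/11 + 917/11)(492/11 − 475/11) = 14722/121.
Government spending = 17 × 917/11 = 15589/11.
DWL = ½ × 17 × (917/11 − 815/11) = 867/11; fraction = (867/11) / (15589/11) = 51/917.

DWL / government spending = 51/917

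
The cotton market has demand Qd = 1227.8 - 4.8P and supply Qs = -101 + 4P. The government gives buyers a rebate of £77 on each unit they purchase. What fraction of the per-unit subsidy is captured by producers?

Producer share = 6/11

Pre-subsidy: 1227.8 - 4.8P = -101 + 4P gives P* = 151, Q* = 503.
With the rebate, buyers effectively pay Pb = Ps − 77, where Ps is the price sellers receive.
Demand in terms of Ps becomes Qd = 1227.8 − 4.8(Ps − 77) = 1597.4 - 4.8Ps. Setting this equal to supply: 1597.4 - 4.8Ps = -101 + 4Ps, so Ps = 193.
Buyers pay Pb = 193 − 77 = 116; Q' = -101 + 4·193 = 671.
Buyers' price falls by P* − Pb = 151 − 116 = 35; sellers' price rises by Ps − P* = 193 − 151 = 42.
So producers capture 42/77 = 6/11 of each unit of subsidy.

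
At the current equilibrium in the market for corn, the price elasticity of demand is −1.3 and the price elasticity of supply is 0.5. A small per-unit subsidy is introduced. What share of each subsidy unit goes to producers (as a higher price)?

For a small subsidy around the equilibrium, the benefit split depends on the relative slopes, which at a point are proportional to the elasticities.
Buyer share = εs/(εs + |εd|) = 0.5/(0.5 + 1.3) = 5/18; seller share = |εd|/(εs + |εd|) = 13/18.
So producers capture 13/18 of the subsidy.

Producer share = 13/18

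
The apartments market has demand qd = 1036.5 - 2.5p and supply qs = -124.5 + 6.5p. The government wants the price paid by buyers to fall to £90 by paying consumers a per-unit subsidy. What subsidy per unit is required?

Required subsidy s = £54 per unit

At a buyer price of 90, quantity demanded is 1036.5 − 2.5·90 = 811.5.
Sellers supply 811.5 only when they receive ps with -124.5 + 6.5·ps = 811.5, i.e. ps = 144.
s = ps − pb = 144 − 90 = 54.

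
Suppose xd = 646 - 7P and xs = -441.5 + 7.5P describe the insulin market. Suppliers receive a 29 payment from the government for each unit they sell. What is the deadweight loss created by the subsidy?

Pre-subsidy: 646 - 7P = -441.5 + 7.5P gives P* = 75, x* = 121.
With the subsidy, sellers receive Ps = Pb + 29 for each unit, where Pb is the price buyers pay.
Supply in terms of Pb becomes xs = -441.5 + 7.5(Pb + 29) = -224 + 7.5Pb. Setting this equal to demand: 646 - 7Pb = -224 + 7.5Pb, so Pb = 60.
Sellers receive Ps = 60 + 29 = 89; x' = 646 − 7·60 = 226.
The subsidy expands output by 226 − 121 = 105 past the efficient level; on those units the gap between marginal cost and willingness to pay runs from 0 up to 29.
DWL = ½ × 29 × 105 = 1522.5.

Deadweight loss = 1522.5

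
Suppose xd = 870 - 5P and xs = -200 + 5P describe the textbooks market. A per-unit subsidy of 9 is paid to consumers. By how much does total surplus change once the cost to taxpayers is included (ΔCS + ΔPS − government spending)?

Net change in total surplus = -101.25

Pre-subsidy: 870 - 5P = -200 + 5P gives P* = 107, x* = 335.
With the rebate, buyers effectively pay Pb = Ps − 9, where Ps is the price sellers receive.
Demand in terms of Ps becomes xd = 870 − 5(Ps − 9) = 915 - 5Ps. Setting this equal to supply: 915 - 5Ps = -200 + 5Ps, so Ps = 111.5.
Buyers pay Pb = 111.5 − 9 = 102.5; x' = -200 + 5·111.5 = 357.5.
ΔCS = ½(335 + 357.5)(107 − 102.5) = 1558.125; ΔPS = ½(335 + 357.5)(111.5 − 107) = 1558.125.
Government spending = 9 × 357.5 = 3217.5.
Net change = 1558.125 + 1558.125 − 3217.5 = -101.25. The loss equals the DWL triangle ½·9·22.5.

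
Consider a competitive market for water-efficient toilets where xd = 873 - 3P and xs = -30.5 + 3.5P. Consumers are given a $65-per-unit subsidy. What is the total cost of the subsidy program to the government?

Government cost = $36465

Pre-subsidy: 873 - 3P = -30.5 + 3.5P gives P* = 139, x* = 456.
With the rebate, buyers effectively pay Pb = Ps − 65, where Ps is the price sellers receive.
Demand in terms of Ps becomes xd = 873 − 3(Ps − 65) = 1068 - 3Ps. Setting this equal to supply: 1068 - 3Ps = -30.5 + 3.5Ps, so Ps = 169.
Buyers pay Pb = 169 − 65 = 104; x' = -30.5 + 3.5·169 = 561.
Government outlay = subsidy × quantity = 65 × 561 = 36465.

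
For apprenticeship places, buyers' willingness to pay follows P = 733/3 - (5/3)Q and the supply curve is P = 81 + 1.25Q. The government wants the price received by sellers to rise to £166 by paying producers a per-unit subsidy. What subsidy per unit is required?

Required subsidy s = £35 per unit

At a seller price of 166, quantity supplied is -64.8 + 0.8·166 = 68.
Buyers absorb 68 only when they pay Pb = 733/3 − (5/3)·68 = 131.
s = Ps − Pb = 166 − 131 = 35.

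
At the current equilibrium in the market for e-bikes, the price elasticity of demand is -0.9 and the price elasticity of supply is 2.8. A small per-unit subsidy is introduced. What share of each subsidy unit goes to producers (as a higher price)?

For a small subsidy around the equilibrium, the benefit split depends on the relative slopes, which at a point are proportional to the elasticities.
Buyer share = εs/(εs + |εd|) = 2.8/(2.8 + 0.9) = 28/37; seller share = |εd|/(εs + |εd|) = 9/37.
So producers capture 9/37 of the subsidy.

Producer share = 9/37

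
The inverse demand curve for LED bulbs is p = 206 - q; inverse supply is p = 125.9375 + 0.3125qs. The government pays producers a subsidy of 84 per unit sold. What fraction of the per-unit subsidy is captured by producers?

Pre-subsidy: 206 - q = 125.9375 + 0.3125q gives q* = 61 and p* = 145.
With the subsidy, sellers receive ps = pb + 84 for each unit, where pb is the price buyers pay.
On the curves, pb = 206 - q and ps = 125.9375 + 0.3125q; the wedge ps − pb = 84 gives 125.9375 + 0.3125q − (206 - q) = 84, so q' = 125.
Then pb = 206 − 1·125 = 81 and ps = 125.9375 + 0.3125·125 = 165.
Buyers' price falls by p* − pb = 145 − 81 = 64; sellers' price rises by ps − p* = 165 − 145 = 20.
So producers capture 20/84 = 5/21 of each unit of subsidy.

Producer share = 5/21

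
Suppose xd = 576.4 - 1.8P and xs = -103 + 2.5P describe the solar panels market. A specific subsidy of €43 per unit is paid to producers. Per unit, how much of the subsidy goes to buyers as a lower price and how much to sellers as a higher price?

Buyers gain €25 per unit; sellers gain €18 per unit

Pre-subsidy: 576.4 - 1.8P = -103 + 2.5P gives P* = 158, x* = 292.
With the subsidy, sellers receive Ps = Pb + 43 for each unit, where Pb is the price buyers pay.
Supply in terms of Pb becomes xs = -103 + 2.5(Pb + 43) = 4.5 + 2.5Pb. Setting this equal to demand: 576.4 - 1.8Pb = 4.5 + 2.5Pb, so Pb = 133.
Sellers receive Ps = 133 + 43 = 176; x' = 576.4 − 1.8·133 = 337.
Buyers' price falls by P* − Pb = 158 − 133 = 25; sellers' price rises by Ps − P* = 176 − 158 = 18.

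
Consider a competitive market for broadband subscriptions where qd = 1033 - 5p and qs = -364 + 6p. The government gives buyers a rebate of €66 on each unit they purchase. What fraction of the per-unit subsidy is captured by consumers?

Consumer share = 6/11

Pre-subsidy: 1033 - 5p = -364 + 6p gives p* = 127, q* = 398.
With the rebate, buyers effectively pay pb = ps − 66, where ps is the price sellers receive.
Demand in terms of ps becomes qd = 1033 − 5(ps − 66) = 1363 - 5ps. Setting this equal to supply: 1363 - 5ps = -364 + 6ps, so ps = 157.
Buyers pay pb = 157 − 66 = 91; q' = -364 + 6·157 = 578.
Buyers' price falls by p* − pb = 127 − 91 = 36; sellers' price rises by ps − p* = 157 − 127 = 30.
So consumers capture 36/66 = 6/11 of each unit of subsidy.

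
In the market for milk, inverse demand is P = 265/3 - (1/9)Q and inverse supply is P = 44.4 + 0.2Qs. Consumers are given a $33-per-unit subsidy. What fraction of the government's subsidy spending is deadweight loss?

Pre-subsidy: 265/3 - (1/9)Q = 44.4 + 0.2Q gives Q* = 1977/14 and P* = 1017/14.
With the rebate, buyers effectively pay Pb = Ps − 33, where Ps is the price sellers receive.
On the curves, Pb = 265/3 - (1/9)Q and Ps = 44.4 + 0.2Q; the wedge Ps − Pb = 33 gives 44.4 + 0.2Q − (265/3 - (1/9)Q) = 33, so Q' = 1731/7.
Then Pb = 265/3 − (1/9)·(1731/7) = 426/7 and Ps = 44.4 + 0.2·(1731/7) = 657/7.
ΔCS = ½(1977/14 + 1731/7)(1017/14 − 426/7) = 2289.375; ΔPS = ½(1977/14 + 1731/7)(657/7 − 1017/14) = 4120.875.
Government spending = 33 × 1731/7 = 57123/7.
DWL = ½ × 33 × (1731/7 − 1977/14) = 49005/28; fraction = (49005/28) / (57123/7) = 495/2308.

DWL / government spending = 495/2308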